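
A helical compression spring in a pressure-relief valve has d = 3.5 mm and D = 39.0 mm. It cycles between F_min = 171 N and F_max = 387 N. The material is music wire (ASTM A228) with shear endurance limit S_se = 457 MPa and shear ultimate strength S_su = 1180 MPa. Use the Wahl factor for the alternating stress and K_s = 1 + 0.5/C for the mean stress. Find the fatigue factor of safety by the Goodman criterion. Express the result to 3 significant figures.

C = D/d = 39.0/3.5 = 11.1429; K_W = (4C−1)/(4C−4)+0.615/C = 1.1291; K_s = 1+0.5/C = 1.0449
F_a = (F_max−F_min)/2 = 108 N; F_m = (F_max+F_min)/2 = 279 N
τ_a = K_W·8F_aD/(πd³) = 1.1291 × 250.16 = 282.47 MPa
τ_m = K_s·8F_mD/(πd³) = 1.0449 × 646.26 = 675.25 MPa
Goodman: 1/n_f = τ_a/S_se + τ_m/S_su = 282.47/457 + 675.25/1180 = 0.61809 + 0.57225 = 1.1903
n_f = 1/1.1903 = 0.8401

0.840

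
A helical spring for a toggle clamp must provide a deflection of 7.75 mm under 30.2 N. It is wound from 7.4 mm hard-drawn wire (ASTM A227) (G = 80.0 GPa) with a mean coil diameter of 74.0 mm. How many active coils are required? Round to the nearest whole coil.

19

Required rate k = F/δ = 30.2/7.75 = 3.8968 N/mm
N_a = Gd⁴/(8D³k) = (80.0×10³ × 7.4⁴)/(8 × 74.0³ × 3.8968)
    = 2.39893e+08 / 1.26325e+07 = 18.99 → 19 coils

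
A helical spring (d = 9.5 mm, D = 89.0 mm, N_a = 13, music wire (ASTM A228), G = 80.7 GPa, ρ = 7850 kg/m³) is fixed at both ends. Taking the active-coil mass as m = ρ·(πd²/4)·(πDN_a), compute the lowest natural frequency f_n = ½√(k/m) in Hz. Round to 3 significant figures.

33.3 Hz

k = Gd⁴/(8D³N_a) = (80.7×10³)(9.5⁴)/(8·89.0³·13) = 8.9653 N/mm = 8965.3 N/m
Wire length L = πDN_a = π·89.0·13 = 3634.8 mm
m = ρ·(πd²/4)·L = 7850 × 70.882×10⁻⁶ m² × 3.6348 m = 2.0225 kg
f_n = ½√(k/m) = 0.5·√(8965.3/2.0225) = 0.5·√(4432.8) = 33.29 Hz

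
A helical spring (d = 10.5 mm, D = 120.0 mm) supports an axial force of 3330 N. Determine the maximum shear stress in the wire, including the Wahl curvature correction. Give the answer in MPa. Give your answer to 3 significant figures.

Spring index C = D/d = 120.0/10.5 = 11.4286
K_W = (4C−1)/(4C−4) + 0.615/C = 44.714/41.714 + 0.0538 = 1.1257
τ₀ = 8FD/(πd³) = 8·3330·120.0/(π·10.5³) = 3.1968e+06/3636.8 = 879.02 MPa
τ_max = K·τ₀ = 1.1257 × 879.02 = 989.54 MPa

990 MPa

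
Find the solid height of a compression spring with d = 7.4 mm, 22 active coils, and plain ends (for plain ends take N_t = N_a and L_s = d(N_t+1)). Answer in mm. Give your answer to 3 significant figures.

170 mm

plain ends: N_t = N_a = 22
L_s = d·(N_t+1) = 7.4 × 23 = 170.2 mm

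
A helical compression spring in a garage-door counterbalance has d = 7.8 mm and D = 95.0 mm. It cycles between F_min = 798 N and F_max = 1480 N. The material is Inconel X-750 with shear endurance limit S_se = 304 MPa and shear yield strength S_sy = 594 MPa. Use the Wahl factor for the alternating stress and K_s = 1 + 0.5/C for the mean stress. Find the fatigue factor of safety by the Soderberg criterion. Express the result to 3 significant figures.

0.604

C = D/d = 95.0/7.8 = 12.1795; K_W = (4C−1)/(4C−4)+0.615/C = 1.1176; K_s = 1+0.5/C = 1.0411
F_a = (F_max−F_min)/2 = 341 N; F_m = (F_max+F_min)/2 = 1139 N
τ_a = K_W·8F_aD/(πd³) = 1.1176 × 173.83 = 194.27 MPa
τ_m = K_s·8F_mD/(πd³) = 1.0411 × 580.64 = 604.47 MPa
Soderberg: 1/n_f = τ_a/S_se + τ_m/S_sy = 194.27/304 + 604.47/594 = 0.63906 + 1.01763 = 1.6567
n_f = 1/1.6567 = 0.6036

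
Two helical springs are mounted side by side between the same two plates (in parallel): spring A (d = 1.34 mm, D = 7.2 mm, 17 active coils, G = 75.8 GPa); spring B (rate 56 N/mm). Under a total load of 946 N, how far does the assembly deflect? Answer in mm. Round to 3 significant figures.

15.6 mm

k_A = Gd⁴/(8D³N_a) = (75.8×10³)(1.34⁴)/(8·7.2³·17) = 4.8145 N/mm
Parallel: k_eq = 4.8145 + 56 = 60.815 N/mm
δ = F/k_eq = 946/60.815 = 15.555 mm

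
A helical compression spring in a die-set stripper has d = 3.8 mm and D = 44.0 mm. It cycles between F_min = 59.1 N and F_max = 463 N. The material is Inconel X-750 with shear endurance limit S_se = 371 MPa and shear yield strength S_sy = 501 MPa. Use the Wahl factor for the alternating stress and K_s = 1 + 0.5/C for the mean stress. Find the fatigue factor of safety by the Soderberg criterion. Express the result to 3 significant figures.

C = D/d = 44.0/3.8 = 11.5789; K_W = (4C−1)/(4C−4)+0.615/C = 1.1240; K_s = 1+0.5/C = 1.0432
F_a = (F_max−F_min)/2 = 201.95 N; F_m = (F_max+F_min)/2 = 261.05 N
τ_a = K_W·8F_aD/(πd³) = 1.1240 × 412.37 = 463.51 MPa
τ_m = K_s·8F_mD/(πd³) = 1.0432 × 533.05 = 556.07 MPa
Soderberg: 1/n_f = τ_a/S_se + τ_m/S_sy = 463.51/371 + 556.07/501 = 1.24934 + 1.10991 = 2.3593
n_f = 1/2.3593 = 0.4239

0.424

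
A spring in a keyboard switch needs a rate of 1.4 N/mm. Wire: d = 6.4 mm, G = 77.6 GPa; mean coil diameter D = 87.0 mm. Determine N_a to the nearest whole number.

N_a = Gd⁴/(8D³k) = (77.6×10³ × 6.4⁴)/(8 × 87.0³ × 1.4)
    = 1.30191e+08 / 7.37523e+06 = 17.65 → 18 coils

18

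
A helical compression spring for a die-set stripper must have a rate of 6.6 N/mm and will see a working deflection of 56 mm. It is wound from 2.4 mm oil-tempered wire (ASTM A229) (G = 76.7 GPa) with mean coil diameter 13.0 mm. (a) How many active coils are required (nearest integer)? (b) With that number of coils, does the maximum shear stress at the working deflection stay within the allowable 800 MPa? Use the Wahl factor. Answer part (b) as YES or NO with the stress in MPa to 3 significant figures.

N_a = Gd⁴/(8D³k) = (76.7×10³)(2.4⁴)/(8·13.0³·6.6) = 21.94 → N_a = 22
Actual rate k = Gd⁴/(8D³·22) = 6.5811 N/mm
Working load F = kδ = 6.5811·56 = 368.54 N
C = 13.0/2.4 = 5.4167; K_W = (4C−1)/(4C−4)+0.615/C = 1.2833
τ_max = K_W·8FD/(πd³) = 1.2833·882.54 = 1132.6 MPa
τ_max > 800 MPa → exceeds allowable

(a) 22 coils; (b) NO, τ_max = 1130 MPa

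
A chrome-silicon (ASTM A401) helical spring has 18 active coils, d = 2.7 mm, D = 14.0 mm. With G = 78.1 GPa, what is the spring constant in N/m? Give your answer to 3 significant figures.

10500 N/m

k = Gd⁴/(8D³N_a) = (78.1×10³ × 2.7⁴) / (8 × 14.0³ × 18)
  = 4.15055e+06 / 395136 = 10.504 N/mm = 10504 N/m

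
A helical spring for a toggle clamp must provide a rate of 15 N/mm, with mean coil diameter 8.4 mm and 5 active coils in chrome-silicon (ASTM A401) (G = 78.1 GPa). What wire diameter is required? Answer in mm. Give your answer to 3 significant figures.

1.46 mm

d = (8D³N_a·k / G)^(1/4) = (8·8.4³·5·15 / (78.1×10³))^0.25
  = (4.5534)^0.25 = 1.4608 mm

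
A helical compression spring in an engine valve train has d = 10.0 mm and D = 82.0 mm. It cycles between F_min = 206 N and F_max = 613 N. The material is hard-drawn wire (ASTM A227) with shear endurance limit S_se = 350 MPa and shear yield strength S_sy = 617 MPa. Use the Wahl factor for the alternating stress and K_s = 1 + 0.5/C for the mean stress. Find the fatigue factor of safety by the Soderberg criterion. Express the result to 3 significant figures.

3.45

C = D/d = 82.0/10.0 = 8.2000; K_W = (4C−1)/(4C−4)+0.615/C = 1.1792; K_s = 1+0.5/C = 1.0610
F_a = (F_max−F_min)/2 = 203.5 N; F_m = (F_max+F_min)/2 = 409.5 N
τ_a = K_W·8F_aD/(πd³) = 1.1792 × 42.493 = 50.106 MPa
τ_m = K_s·8F_mD/(πd³) = 1.0610 × 85.508 = 90.722 MPa
Soderberg: 1/n_f = τ_a/S_se + τ_m/S_sy = 50.106/350 + 90.722/617 = 0.14316 + 0.14704 = 0.2902
n_f = 1/0.2902 = 3.446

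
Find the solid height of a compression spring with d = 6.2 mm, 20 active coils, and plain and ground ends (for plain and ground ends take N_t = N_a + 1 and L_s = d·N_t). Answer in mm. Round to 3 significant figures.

plain and ground ends: N_t = N_a + 1 = 20 + 1 = 21
L_s = d·N_t = 6.2 × 21 = 130.2 mm

130 mm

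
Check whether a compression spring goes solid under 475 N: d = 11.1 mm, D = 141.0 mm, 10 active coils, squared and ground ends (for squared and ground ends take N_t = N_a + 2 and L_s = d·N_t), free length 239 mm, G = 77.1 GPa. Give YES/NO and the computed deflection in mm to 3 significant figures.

NO, δ = 91.0 mm

k = Gd⁴/(8D³N_a) = (77.1×10³)(11.1⁴)/(8·141.0³·10) = 5.2191 N/mm
N_t = 12; L_s = 11.1·12 = 133.2 mm; δ_solid = L₀ − L_s = 239 − 133.2 = 105.8 mm
δ = F/k = 475/5.2191 = 91.011 mm
δ < δ_solid → spring does not go solid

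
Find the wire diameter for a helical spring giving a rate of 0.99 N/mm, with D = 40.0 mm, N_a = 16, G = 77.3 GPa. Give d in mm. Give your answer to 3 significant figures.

d = (8D³N_a·k / G)^(1/4) = (8·40.0³·16·0.99 / (77.3×10³))^0.25
  = (104.92)^0.25 = 3.2005 mm

3.20 mm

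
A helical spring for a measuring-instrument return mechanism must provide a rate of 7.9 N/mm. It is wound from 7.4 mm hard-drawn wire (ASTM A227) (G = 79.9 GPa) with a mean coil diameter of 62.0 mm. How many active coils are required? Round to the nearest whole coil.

N_a = Gd⁴/(8D³k) = (79.9×10³ × 7.4⁴)/(8 × 62.0³ × 7.9)
    = 2.39593e+08 / 1.50623e+07 = 15.91 → 16 coils

16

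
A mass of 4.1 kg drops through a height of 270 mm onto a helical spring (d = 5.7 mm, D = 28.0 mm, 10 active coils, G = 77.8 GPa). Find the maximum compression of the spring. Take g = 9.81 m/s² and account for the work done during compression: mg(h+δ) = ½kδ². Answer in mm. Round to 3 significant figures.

k = Gd⁴/(8D³N_a) = (77.8×10³)(5.7⁴)/(8·28.0³·10) = 46.764 N/mm
W = mg = 4.1 × 9.81 = 40.221 N
½kδ² − Wδ − Wh = 0 → δ = (W + √(W² + 2kWh))/k
δ = (40.221 + √(1617.7 + 1.01569e+06))/46.764 = (40.221 + 1008.6)/46.764 = 22.428 mm

22.4 mm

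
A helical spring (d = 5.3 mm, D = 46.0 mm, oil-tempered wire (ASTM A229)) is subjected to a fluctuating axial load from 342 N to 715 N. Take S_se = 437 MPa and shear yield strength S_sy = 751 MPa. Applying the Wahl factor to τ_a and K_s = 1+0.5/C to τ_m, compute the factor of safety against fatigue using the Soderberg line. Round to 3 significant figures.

C = D/d = 46.0/5.3 = 8.6792; K_W = (4C−1)/(4C−4)+0.615/C = 1.1685; K_s = 1+0.5/C = 1.0576
F_a = (F_max−F_min)/2 = 186.5 N; F_m = (F_max+F_min)/2 = 528.5 N
τ_a = K_W·8F_aD/(πd³) = 1.1685 × 146.74 = 171.47 MPa
τ_m = K_s·8F_mD/(πd³) = 1.0576 × 415.83 = 439.78 MPa
Soderberg: 1/n_f = τ_a/S_se + τ_m/S_sy = 171.47/437 + 439.78/751 = 0.39238 + 0.58560 = 0.97798
n_f = 1/0.97798 = 1.023

1.02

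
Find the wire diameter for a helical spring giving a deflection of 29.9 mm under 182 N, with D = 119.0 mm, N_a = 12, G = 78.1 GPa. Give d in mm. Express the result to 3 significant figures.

Required rate k = F/δ = 182/29.9 = 6.087 N/mm
d = (8D³N_a·k / G)^(1/4) = (8·119.0³·12·6.087 / (78.1×10³))^0.25
  = (12608)^0.25 = 10.5966 mm

10.6 mm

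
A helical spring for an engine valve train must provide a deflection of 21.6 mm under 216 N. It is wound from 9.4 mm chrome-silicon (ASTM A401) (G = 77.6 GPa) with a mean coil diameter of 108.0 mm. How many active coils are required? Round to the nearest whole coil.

6

Required rate k = F/δ = 216/21.6 = 10 N/mm
N_a = Gd⁴/(8D³k) = (77.6×10³ × 9.4⁴)/(8 × 108.0³ × 10)
    = 6.05861e+08 / 1.00777e+08 = 6.012 → 6 coils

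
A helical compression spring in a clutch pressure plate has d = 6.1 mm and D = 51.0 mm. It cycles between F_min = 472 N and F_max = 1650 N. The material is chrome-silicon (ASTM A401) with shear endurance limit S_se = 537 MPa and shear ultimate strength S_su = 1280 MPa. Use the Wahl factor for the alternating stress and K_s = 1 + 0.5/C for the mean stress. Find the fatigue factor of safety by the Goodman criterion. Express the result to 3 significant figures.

C = D/d = 51.0/6.1 = 8.3607; K_W = (4C−1)/(4C−4)+0.615/C = 1.1755; K_s = 1+0.5/C = 1.0598
F_a = (F_max−F_min)/2 = 589 N; F_m = (F_max+F_min)/2 = 1061 N
τ_a = K_W·8F_aD/(πd³) = 1.1755 × 337 = 396.13 MPa
τ_m = K_s·8F_mD/(πd³) = 1.0598 × 607.07 = 643.37 MPa
Goodman: 1/n_f = τ_a/S_se + τ_m/S_su = 396.13/537 + 643.37/1280 = 0.73768 + 0.50263 = 1.2403
n_f = 1/1.2403 = 0.8062

0.806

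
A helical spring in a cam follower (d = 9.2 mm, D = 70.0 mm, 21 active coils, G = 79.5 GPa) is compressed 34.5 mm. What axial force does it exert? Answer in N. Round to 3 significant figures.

k = Gd⁴/(8D³N_a) = (79.5×10³)(9.2⁴)/(8·70.0³·21) = 9.8836 N/mm
F = k·δ = 9.8836 × 34.5 = 340.98 N

341 N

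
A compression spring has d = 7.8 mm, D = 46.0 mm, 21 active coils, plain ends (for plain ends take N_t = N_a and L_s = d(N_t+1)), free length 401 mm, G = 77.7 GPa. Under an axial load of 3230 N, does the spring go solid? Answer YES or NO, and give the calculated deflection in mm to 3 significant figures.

NO, δ = 184 mm

k = Gd⁴/(8D³N_a) = (77.7×10³)(7.8⁴)/(8·46.0³·21) = 17.588 N/mm
N_t = 21; L_s = 7.8·22 = 171.6 mm; δ_solid = L₀ − L_s = 401 − 171.6 = 229.4 mm
δ = F/k = 3230/17.588 = 183.65 mm
δ < δ_solid → spring does not go solid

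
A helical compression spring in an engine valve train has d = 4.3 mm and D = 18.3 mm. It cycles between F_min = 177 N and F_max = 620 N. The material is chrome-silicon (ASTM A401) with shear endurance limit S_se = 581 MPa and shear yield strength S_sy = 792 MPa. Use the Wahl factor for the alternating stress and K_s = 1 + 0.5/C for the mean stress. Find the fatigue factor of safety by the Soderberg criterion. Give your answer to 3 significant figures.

1.57

C = D/d = 18.3/4.3 = 4.2558; K_W = (4C−1)/(4C−4)+0.615/C = 1.3749; K_s = 1+0.5/C = 1.1175
F_a = (F_max−F_min)/2 = 221.5 N; F_m = (F_max+F_min)/2 = 398.5 N
τ_a = K_W·8F_aD/(πd³) = 1.3749 × 129.83 = 178.49 MPa
τ_m = K_s·8F_mD/(πd³) = 1.1175 × 233.57 = 261.01 MPa
Soderberg: 1/n_f = τ_a/S_se + τ_m/S_sy = 178.49/581 + 261.01/792 = 0.30722 + 0.32956 = 0.63677
n_f = 1/0.63677 = 1.57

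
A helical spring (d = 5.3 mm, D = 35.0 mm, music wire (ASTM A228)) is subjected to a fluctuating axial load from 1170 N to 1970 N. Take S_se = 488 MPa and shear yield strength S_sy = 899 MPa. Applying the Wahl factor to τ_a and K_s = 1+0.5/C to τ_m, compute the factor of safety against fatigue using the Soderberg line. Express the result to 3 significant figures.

C = D/d = 35.0/5.3 = 6.6038; K_W = (4C−1)/(4C−4)+0.615/C = 1.2270; K_s = 1+0.5/C = 1.0757
F_a = (F_max−F_min)/2 = 400 N; F_m = (F_max+F_min)/2 = 1570 N
τ_a = K_W·8F_aD/(πd³) = 1.2270 × 239.46 = 293.81 MPa
τ_m = K_s·8F_mD/(πd³) = 1.0757 × 939.9 = 1011.1 MPa
Soderberg: 1/n_f = τ_a/S_se + τ_m/S_sy = 293.81/488 + 1011.1/899 = 0.60208 + 1.12465 = 1.7267
n_f = 1/1.7267 = 0.5791

0.579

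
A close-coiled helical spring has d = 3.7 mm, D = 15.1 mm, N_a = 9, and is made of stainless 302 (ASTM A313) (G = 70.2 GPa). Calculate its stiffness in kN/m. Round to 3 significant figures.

53.1 kN/m

k = Gd⁴/(8D³N_a) = (70.2×10³ × 3.7⁴) / (8 × 15.1³ × 9)
  = 1.31566e+07 / 247892 = 53.074 N/mm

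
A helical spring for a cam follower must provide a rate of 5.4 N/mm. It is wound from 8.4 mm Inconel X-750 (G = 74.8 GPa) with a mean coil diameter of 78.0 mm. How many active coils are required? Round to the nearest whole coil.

18

N_a = Gd⁴/(8D³k) = (74.8×10³ × 8.4⁴)/(8 × 78.0³ × 5.4)
    = 3.72408e+08 / 2.05006e+07 = 18.17 → 18 coils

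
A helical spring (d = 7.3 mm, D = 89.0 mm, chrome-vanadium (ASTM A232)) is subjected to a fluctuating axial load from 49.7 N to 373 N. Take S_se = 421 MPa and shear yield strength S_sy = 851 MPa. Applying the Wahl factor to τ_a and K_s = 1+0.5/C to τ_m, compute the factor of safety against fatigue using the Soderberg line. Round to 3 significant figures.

C = D/d = 89.0/7.3 = 12.1918; K_W = (4C−1)/(4C−4)+0.615/C = 1.1175; K_s = 1+0.5/C = 1.0410
F_a = (F_max−F_min)/2 = 161.65 N; F_m = (F_max+F_min)/2 = 211.35 N
τ_a = K_W·8F_aD/(πd³) = 1.1175 × 94.175 = 105.24 MPa
τ_m = K_s·8F_mD/(πd³) = 1.0410 × 123.13 = 128.18 MPa
Soderberg: 1/n_f = τ_a/S_se + τ_m/S_sy = 105.24/421 + 128.18/851 = 0.24997 + 0.15062 = 0.40059
n_f = 1/0.40059 = 2.496

2.50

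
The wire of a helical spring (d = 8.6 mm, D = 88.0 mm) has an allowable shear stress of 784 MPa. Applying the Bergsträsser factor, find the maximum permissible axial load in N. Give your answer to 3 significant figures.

C = D/d = 88.0/8.6 = 10.2326
K_B = (4C+2)/(4C−3) = 42.930/37.930 = 1.1318
τ_max = K·8FD/(πd³) → F_max = τ_allow·πd³/(8DK)
F_max = 784·π·8.6³/(8·88.0·1.1318) = 1.5666e+06/796.8 = 1966.1 N

1970 N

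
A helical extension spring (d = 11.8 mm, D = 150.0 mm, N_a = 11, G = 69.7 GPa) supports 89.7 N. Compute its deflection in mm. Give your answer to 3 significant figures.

19.7 mm

k = Gd⁴/(8D³N_a) = (69.7×10³)(11.8⁴)/(8·150.0³·11) = 4.5499 N/mm
δ = F/k = 89.7 / 4.5499 = 19.715 mm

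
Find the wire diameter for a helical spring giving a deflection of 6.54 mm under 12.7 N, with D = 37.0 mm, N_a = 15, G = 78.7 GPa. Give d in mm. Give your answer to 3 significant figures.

3.50 mm

Required rate k = F/δ = 12.7/6.54 = 1.9419 N/mm
d = (8D³N_a·k / G)^(1/4) = (8·37.0³·15·1.9419 / (78.7×10³))^0.25
  = (149.98)^0.25 = 3.4995 mm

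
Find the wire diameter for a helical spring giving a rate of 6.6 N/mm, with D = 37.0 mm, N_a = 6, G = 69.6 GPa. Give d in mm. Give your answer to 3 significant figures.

3.90 mm

d = (8D³N_a·k / G)^(1/4) = (8·37.0³·6·6.6 / (69.6×10³))^0.25
  = (230.56)^0.25 = 3.8967 mm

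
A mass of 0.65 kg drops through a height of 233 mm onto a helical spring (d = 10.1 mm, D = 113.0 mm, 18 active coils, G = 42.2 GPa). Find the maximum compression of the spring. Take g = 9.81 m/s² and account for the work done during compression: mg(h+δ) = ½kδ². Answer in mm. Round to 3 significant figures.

k = Gd⁴/(8D³N_a) = (42.2×10³)(10.1⁴)/(8·113.0³·18) = 2.1135 N/mm
W = mg = 0.65 × 9.81 = 6.3765 N
½kδ² − Wδ − Wh = 0 → δ = (W + √(W² + 2kWh))/k
δ = (6.3765 + √(40.66 + 6280.13))/2.1135 = (6.3765 + 79.503)/2.1135 = 40.634 mm

40.6 mm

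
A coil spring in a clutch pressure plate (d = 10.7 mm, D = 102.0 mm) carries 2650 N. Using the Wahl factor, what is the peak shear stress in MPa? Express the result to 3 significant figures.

648 MPa

Spring index C = D/d = 102.0/10.7 = 9.5327
K_W = (4C−1)/(4C−4) + 0.615/C = 37.131/34.131 + 0.0645 = 1.1524
τ₀ = 8FD/(πd³) = 8·2650·102.0/(π·10.7³) = 2.1624e+06/3848.6 = 561.87 MPa
τ_max = K·τ₀ = 1.1524 × 561.87 = 647.5 MPa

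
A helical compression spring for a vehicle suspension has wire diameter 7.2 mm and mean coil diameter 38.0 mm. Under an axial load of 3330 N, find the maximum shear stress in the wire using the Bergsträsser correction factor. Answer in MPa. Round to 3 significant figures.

1100 MPa

Spring index C = D/d = 38.0/7.2 = 5.2778
K_B = (4C+2)/(4C−3) = 23.111/18.111 = 1.2761
τ₀ = 8FD/(πd³) = 8·3330·38.0/(π·7.2³) = 1.01232e+06/1172.6 = 863.32 MPa
τ_max = K·τ₀ = 1.2761 × 863.32 = 1101.7 MPa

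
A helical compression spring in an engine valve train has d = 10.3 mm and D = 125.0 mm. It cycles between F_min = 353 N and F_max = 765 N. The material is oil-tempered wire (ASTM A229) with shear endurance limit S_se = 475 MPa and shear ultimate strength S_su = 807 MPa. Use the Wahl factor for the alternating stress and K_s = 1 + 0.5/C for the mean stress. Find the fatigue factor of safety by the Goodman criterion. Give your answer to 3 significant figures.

C = D/d = 125.0/10.3 = 12.1359; K_W = (4C−1)/(4C−4)+0.615/C = 1.1180; K_s = 1+0.5/C = 1.0412
F_a = (F_max−F_min)/2 = 206 N; F_m = (F_max+F_min)/2 = 559 N
τ_a = K_W·8F_aD/(πd³) = 1.1180 × 60.008 = 67.09 MPa
τ_m = K_s·8F_mD/(πd³) = 1.0412 × 162.84 = 169.54 MPa
Goodman: 1/n_f = τ_a/S_se + τ_m/S_su = 67.09/475 + 169.54/807 = 0.14124 + 0.21009 = 0.35133
n_f = 1/0.35133 = 2.846

2.85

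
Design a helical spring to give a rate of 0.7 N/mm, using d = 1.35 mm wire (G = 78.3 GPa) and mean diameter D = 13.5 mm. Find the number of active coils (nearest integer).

N_a = Gd⁴/(8D³k) = (78.3×10³ × 1.35⁴)/(8 × 13.5³ × 0.7)
    = 260074 / 13778.1 = 18.88 → 19 coils

19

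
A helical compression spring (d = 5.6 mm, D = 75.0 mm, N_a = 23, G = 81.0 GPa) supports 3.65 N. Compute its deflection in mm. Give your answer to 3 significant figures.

k = Gd⁴/(8D³N_a) = (81.0×10³)(5.6⁴)/(8·75.0³·23) = 1.0262 N/mm
δ = F/k = 3.65 / 1.0262 = 3.5568 mm

3.56 mm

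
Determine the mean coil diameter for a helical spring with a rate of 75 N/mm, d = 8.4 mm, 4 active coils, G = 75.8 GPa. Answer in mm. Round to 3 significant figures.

D = (Gd⁴/(8N_a·k))^(1/3) = (75.8×10³·8.4⁴/(8·4·75))^(1/3)
  = (157244)^(1/3) = 53.9749 mm

54.0 mm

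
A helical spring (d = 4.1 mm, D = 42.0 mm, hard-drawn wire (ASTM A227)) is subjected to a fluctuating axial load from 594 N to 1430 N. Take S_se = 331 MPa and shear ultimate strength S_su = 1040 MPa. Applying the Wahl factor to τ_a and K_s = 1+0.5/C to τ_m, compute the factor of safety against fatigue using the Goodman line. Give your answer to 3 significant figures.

0.262

C = D/d = 42.0/4.1 = 10.2439; K_W = (4C−1)/(4C−4)+0.615/C = 1.1412; K_s = 1+0.5/C = 1.0488
F_a = (F_max−F_min)/2 = 418 N; F_m = (F_max+F_min)/2 = 1012 N
τ_a = K_W·8F_aD/(πd³) = 1.1412 × 648.66 = 740.23 MPa
τ_m = K_s·8F_mD/(πd³) = 1.0488 × 1570.4 = 1647.1 MPa
Goodman: 1/n_f = τ_a/S_se + τ_m/S_su = 740.23/331 + 1647.1/1040 = 2.23633 + 1.58373 = 3.8201
n_f = 1/3.8201 = 0.2618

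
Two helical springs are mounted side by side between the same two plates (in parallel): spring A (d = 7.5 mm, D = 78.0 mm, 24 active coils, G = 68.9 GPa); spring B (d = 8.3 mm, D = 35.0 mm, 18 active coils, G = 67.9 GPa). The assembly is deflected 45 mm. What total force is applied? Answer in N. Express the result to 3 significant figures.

k_A = Gd⁴/(8D³N_a) = (68.9×10³)(7.5⁴)/(8·78.0³·24) = 2.3927 N/mm
k_B = Gd⁴/(8D³N_a) = (67.9×10³)(8.3⁴)/(8·35.0³·18) = 52.193 N/mm
Parallel: k_eq = 2.3927 + 52.193 = 54.586 N/mm
F = k_eq·δ = 54.586·45 = 2456.4 N

2460 N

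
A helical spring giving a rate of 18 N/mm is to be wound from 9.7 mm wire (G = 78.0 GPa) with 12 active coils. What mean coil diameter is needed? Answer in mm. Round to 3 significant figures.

73.7 mm

D = (Gd⁴/(8N_a·k))^(1/3) = (78.0×10³·9.7⁴/(8·12·18))^(1/3)
  = (399611)^(1/3) = 73.6568 mm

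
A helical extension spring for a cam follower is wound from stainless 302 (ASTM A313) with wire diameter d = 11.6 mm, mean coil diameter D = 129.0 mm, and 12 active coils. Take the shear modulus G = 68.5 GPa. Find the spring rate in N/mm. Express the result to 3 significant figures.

6.02 N/mm

k = Gd⁴/(8D³N_a) = (68.5×10³ × 11.6⁴) / (8 × 129.0³ × 12)
  = 1.24029e+09 / 2.06082e+08 = 6.0184 N/mm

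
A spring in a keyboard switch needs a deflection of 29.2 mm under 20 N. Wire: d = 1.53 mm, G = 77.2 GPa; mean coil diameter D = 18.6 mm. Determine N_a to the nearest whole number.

12

Required rate k = F/δ = 20/29.2 = 0.68493 N/mm
N_a = Gd⁴/(8D³k) = (77.2×10³ × 1.53⁴)/(8 × 18.6³ × 0.68493)
    = 423042 / 35259.5 = 12 → 12 coils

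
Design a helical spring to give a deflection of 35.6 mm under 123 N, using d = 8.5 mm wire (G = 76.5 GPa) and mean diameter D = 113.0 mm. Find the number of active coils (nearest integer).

10

Required rate k = F/δ = 123/35.6 = 3.4551 N/mm
N_a = Gd⁴/(8D³k) = (76.5×10³ × 8.5⁴)/(8 × 113.0³ × 3.4551)
    = 3.99335e+08 / 3.98823e+07 = 10.01 → 10 coils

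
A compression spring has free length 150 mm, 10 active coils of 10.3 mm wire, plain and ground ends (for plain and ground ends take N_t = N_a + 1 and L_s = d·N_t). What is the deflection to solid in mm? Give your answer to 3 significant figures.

N_t = 11; L_s = 10.3·11 = 113.3 mm
δ_solid = L₀ − L_s = 150 − 113.3 = 36.7 mm

36.7 mm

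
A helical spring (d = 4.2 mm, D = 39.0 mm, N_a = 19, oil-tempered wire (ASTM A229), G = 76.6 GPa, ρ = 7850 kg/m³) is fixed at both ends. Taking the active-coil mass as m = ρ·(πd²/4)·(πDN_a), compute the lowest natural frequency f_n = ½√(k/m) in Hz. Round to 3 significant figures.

k = Gd⁴/(8D³N_a) = (76.6×10³)(4.2⁴)/(8·39.0³·19) = 2.6436 N/mm = 2643.6 N/m
Wire length L = πDN_a = π·39.0·19 = 2327.9 mm
m = ρ·(πd²/4)·L = 7850 × 13.854×10⁻⁶ m² × 2.3279 m = 0.25318 kg
f_n = ½√(k/m) = 0.5·√(2643.6/0.25318) = 0.5·√(10441) = 51.092 Hz

51.1 Hz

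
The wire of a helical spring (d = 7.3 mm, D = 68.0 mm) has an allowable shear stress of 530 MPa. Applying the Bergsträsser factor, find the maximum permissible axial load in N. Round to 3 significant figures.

C = D/d = 68.0/7.3 = 9.3151
K_B = (4C+2)/(4C−3) = 39.260/34.260 = 1.1459
τ_max = K·8FD/(πd³) → F_max = τ_allow·πd³/(8DK)
F_max = 530·π·7.3³/(8·68.0·1.1459) = 6.4773e+05/623.39 = 1039 N

1040 N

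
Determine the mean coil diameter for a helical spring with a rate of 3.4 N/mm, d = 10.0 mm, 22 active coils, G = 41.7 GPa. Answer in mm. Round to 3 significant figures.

88.7 mm

D = (Gd⁴/(8N_a·k))^(1/3) = (41.7×10³·10.0⁴/(8·22·3.4))^(1/3)
  = (696858)^(1/3) = 88.6574 mm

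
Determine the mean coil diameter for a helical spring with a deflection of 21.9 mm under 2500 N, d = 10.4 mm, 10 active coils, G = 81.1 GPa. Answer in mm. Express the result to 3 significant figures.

47.0 mm

Required rate k = F/δ = 2500/21.9 = 114.16 N/mm
D = (Gd⁴/(8N_a·k))^(1/3) = (81.1×10³·10.4⁴/(8·10·114.16))^(1/3)
  = (103889)^(1/3) = 47.0099 mm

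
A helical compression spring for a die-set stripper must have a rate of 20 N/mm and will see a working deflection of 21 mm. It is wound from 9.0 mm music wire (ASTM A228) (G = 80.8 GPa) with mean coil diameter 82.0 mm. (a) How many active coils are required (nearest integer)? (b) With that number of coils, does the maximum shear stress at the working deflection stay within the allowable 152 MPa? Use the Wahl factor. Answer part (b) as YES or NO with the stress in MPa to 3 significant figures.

N_a = Gd⁴/(8D³k) = (80.8×10³)(9.0⁴)/(8·82.0³·20) = 6.009 → N_a = 6
Actual rate k = Gd⁴/(8D³·6) = 20.031 N/mm
Working load F = kδ = 20.031·21 = 420.65 N
C = 82.0/9.0 = 9.1111; K_W = (4C−1)/(4C−4)+0.615/C = 1.1600
τ_max = K_W·8FD/(πd³) = 1.1600·120.49 = 139.76 MPa
τ_max ≤ 152 MPa → acceptable

(a) 6 coils; (b) YES, τ_max = 140 MPa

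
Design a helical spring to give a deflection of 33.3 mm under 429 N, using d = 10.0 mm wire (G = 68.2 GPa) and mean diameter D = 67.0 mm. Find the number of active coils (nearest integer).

Required rate k = F/δ = 429/33.3 = 12.883 N/mm
N_a = Gd⁴/(8D³k) = (68.2×10³ × 10.0⁴)/(8 × 67.0³ × 12.883)
    = 6.82e+08 / 3.09976e+07 = 22 → 22 coils

22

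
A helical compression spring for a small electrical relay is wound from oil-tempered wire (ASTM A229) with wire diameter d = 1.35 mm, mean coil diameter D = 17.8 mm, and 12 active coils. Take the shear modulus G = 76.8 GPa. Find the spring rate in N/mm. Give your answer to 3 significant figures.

0.471 N/mm

k = Gd⁴/(8D³N_a) = (76.8×10³ × 1.35⁴) / (8 × 17.8³ × 12)
  = 255092 / 541416 = 0.47116 N/mm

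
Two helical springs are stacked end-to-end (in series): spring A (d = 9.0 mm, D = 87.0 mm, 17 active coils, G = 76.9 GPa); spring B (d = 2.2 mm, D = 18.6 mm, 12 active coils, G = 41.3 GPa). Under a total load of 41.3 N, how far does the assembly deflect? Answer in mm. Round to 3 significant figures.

33.7 mm

k_A = Gd⁴/(8D³N_a) = (76.9×10³)(9.0⁴)/(8·87.0³·17) = 5.6338 N/mm
k_B = Gd⁴/(8D³N_a) = (41.3×10³)(2.2⁴)/(8·18.6³·12) = 1.5661 N/mm
Series: 1/k_eq = 1/5.6338 + 1/1.5661 = 0.81601; k_eq = 1.2255 N/mm
δ = F/k_eq = 41.3/1.2255 = 33.701 mm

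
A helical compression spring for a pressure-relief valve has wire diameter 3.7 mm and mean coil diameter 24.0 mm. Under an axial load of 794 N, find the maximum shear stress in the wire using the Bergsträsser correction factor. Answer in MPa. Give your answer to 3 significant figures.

1170 MPa

Spring index C = D/d = 24.0/3.7 = 6.4865
K_B = (4C+2)/(4C−3) = 27.946/22.946 = 1.2179
τ₀ = 8FD/(πd³) = 8·794·24.0/(π·3.7³) = 152448/159.13 = 958 MPa
τ_max = K·τ₀ = 1.2179 × 958 = 1166.8 MPa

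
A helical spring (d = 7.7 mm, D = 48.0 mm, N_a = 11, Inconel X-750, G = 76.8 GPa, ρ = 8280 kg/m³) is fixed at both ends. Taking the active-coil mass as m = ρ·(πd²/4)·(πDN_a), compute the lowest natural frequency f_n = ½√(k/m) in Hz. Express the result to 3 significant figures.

k = Gd⁴/(8D³N_a) = (76.8×10³)(7.7⁴)/(8·48.0³·11) = 27.741 N/mm = 27741 N/m
Wire length L = πDN_a = π·48.0·11 = 1658.8 mm
m = ρ·(πd²/4)·L = 8280 × 46.566×10⁻⁶ m² × 1.6588 m = 0.63957 kg
f_n = ½√(k/m) = 0.5·√(27741/0.63957) = 0.5·√(43374) = 104.13 Hz

104 Hz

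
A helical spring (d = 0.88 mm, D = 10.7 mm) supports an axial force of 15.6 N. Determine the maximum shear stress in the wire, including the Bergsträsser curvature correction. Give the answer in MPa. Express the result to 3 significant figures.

692 MPa

Spring index C = D/d = 10.7/0.88 = 12.1591
K_B = (4C+2)/(4C−3) = 50.636/45.636 = 1.1096
τ₀ = 8FD/(πd³) = 8·15.6·10.7/(π·0.88³) = 1335.36/2.1409 = 623.74 MPa
τ_max = K·τ₀ = 1.1096 × 623.74 = 692.07 MPa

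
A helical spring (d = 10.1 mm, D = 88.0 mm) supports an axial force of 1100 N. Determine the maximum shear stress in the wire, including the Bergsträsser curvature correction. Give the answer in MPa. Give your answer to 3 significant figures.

277 MPa

Spring index C = D/d = 88.0/10.1 = 8.7129
K_B = (4C+2)/(4C−3) = 36.851/31.851 = 1.1570
τ₀ = 8FD/(πd³) = 8·1100·88.0/(π·10.1³) = 774400/3236.8 = 239.25 MPa
τ_max = K·τ₀ = 1.1570 × 239.25 = 276.81 MPa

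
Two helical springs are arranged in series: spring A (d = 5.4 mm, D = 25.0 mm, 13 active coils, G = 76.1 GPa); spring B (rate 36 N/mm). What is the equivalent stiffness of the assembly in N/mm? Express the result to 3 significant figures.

18.9 N/mm

k_A = Gd⁴/(8D³N_a) = (76.1×10³)(5.4⁴)/(8·25.0³·13) = 39.82 N/mm
Series: 1/k_eq = 1/39.82 + 1/36 = 0.05289; k_eq = 18.907 N/mm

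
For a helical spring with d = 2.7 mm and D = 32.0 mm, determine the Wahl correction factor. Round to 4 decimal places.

C = D/d = 32.0/2.7 = 11.8519
K_W = (4C−1)/(4C−4) + 0.615/C = 46.407/43.407 + 0.0519 = 1.1210

1.1210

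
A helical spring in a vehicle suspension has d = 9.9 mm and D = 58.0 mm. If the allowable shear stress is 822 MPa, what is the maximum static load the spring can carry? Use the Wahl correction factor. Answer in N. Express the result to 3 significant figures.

4290 N

C = D/d = 58.0/9.9 = 5.8586
K_W = (4C−1)/(4C−4) + 0.615/C = 22.434/19.434 + 0.1050 = 1.2593
τ_max = K·8FD/(πd³) → F_max = τ_allow·πd³/(8DK)
F_max = 822·π·9.9³/(8·58.0·1.2593) = 2.5057e+06/584.33 = 4288.1 N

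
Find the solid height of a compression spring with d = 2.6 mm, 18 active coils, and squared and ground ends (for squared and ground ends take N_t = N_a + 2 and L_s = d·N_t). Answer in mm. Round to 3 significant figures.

squared and ground ends: N_t = N_a + 2 = 18 + 2 = 20
L_s = d·N_t = 2.6 × 20 = 52 mm

52.0 mm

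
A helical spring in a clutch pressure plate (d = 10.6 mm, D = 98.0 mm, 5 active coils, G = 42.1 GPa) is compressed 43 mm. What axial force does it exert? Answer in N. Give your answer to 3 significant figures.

607 N

k = Gd⁴/(8D³N_a) = (42.1×10³)(10.6⁴)/(8·98.0³·5) = 14.118 N/mm
F = k·δ = 14.118 × 43 = 607.07 N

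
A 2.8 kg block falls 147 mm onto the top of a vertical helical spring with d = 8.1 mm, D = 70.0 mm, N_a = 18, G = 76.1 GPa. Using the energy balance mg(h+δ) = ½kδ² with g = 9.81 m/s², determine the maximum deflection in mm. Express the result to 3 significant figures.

k = Gd⁴/(8D³N_a) = (76.1×10³)(8.1⁴)/(8·70.0³·18) = 6.6324 N/mm
W = mg = 2.8 × 9.81 = 27.468 N
½kδ² − Wδ − Wh = 0 → δ = (W + √(W² + 2kWh))/k
δ = (27.468 + √(754.49 + 53560.2))/6.6324 = (27.468 + 233.06)/6.6324 = 39.281 mm

39.3 mm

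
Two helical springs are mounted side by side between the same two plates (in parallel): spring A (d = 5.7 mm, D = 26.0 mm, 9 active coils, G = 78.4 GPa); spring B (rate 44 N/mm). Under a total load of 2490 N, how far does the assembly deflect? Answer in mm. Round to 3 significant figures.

k_A = Gd⁴/(8D³N_a) = (78.4×10³)(5.7⁴)/(8·26.0³·9) = 65.398 N/mm
Parallel: k_eq = 65.398 + 44 = 109.4 N/mm
δ = F/k_eq = 2490/109.4 = 22.761 mm

22.8 mm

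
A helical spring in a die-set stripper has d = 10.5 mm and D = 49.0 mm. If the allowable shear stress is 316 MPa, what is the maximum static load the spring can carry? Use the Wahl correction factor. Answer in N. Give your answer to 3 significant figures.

2190 N

C = D/d = 49.0/10.5 = 4.6667
K_W = (4C−1)/(4C−4) + 0.615/C = 17.667/14.667 + 0.1318 = 1.3363
τ_max = K·8FD/(πd³) → F_max = τ_allow·πd³/(8DK)
F_max = 316·π·10.5³/(8·49.0·1.3363) = 1.1492e+06/523.84 = 2193.8 N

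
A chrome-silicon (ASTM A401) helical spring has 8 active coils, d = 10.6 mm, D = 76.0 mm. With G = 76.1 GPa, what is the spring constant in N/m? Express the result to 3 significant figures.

34200 N/m

k = Gd⁴/(8D³N_a) = (76.1×10³ × 10.6⁴) / (8 × 76.0³ × 8)
  = 9.60745e+08 / 2.80945e+07 = 34.197 N/mm = 34197 N/m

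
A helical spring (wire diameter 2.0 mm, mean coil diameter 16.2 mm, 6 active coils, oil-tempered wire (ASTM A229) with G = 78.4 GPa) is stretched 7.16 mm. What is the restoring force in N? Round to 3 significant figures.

k = Gd⁴/(8D³N_a) = (78.4×10³)(2.0⁴)/(8·16.2³·6) = 6.1468 N/mm
F = k·δ = 6.1468 × 7.16 = 44.011 N

44.0 N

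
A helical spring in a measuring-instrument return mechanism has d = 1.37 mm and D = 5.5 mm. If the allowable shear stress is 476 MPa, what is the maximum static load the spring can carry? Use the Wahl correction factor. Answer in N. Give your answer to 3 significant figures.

62.3 N

C = D/d = 5.5/1.37 = 4.0146
K_W = (4C−1)/(4C−4) + 0.615/C = 15.058/12.058 + 0.1532 = 1.4020
τ_max = K·8FD/(πd³) → F_max = τ_allow·πd³/(8DK)
F_max = 476·π·1.37³/(8·5.5·1.4020) = 3845.2/61.687 = 62.334 N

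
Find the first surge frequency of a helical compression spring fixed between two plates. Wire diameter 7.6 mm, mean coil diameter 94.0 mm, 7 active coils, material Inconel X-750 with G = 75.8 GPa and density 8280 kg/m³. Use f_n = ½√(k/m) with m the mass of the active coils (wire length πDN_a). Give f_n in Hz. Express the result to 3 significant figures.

k = Gd⁴/(8D³N_a) = (75.8×10³)(7.6⁴)/(8·94.0³·7) = 5.4369 N/mm = 5436.9 N/m
Wire length L = πDN_a = π·94.0·7 = 2067.2 mm
m = ρ·(πd²/4)·L = 8280 × 45.365×10⁻⁶ m² × 2.0672 m = 0.77647 kg
f_n = ½√(k/m) = 0.5·√(5436.9/0.77647) = 0.5·√(7002.1) = 41.839 Hz

41.8 Hz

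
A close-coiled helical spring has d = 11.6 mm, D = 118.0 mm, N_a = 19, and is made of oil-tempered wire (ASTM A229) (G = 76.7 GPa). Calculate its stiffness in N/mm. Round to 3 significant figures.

5.56 N/mm

k = Gd⁴/(8D³N_a) = (76.7×10³ × 11.6⁴) / (8 × 118.0³ × 19)
  = 1.38876e+09 / 2.49741e+08 = 5.5608 N/mm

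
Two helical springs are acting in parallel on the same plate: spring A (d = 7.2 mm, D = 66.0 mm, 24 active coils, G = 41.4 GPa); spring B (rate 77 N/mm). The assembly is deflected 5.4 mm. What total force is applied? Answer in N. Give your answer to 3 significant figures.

427 N

k_A = Gd⁴/(8D³N_a) = (41.4×10³)(7.2⁴)/(8·66.0³·24) = 2.0156 N/mm
Parallel: k_eq = 2.0156 + 77 = 79.016 N/mm
F = k_eq·δ = 79.016·5.4 = 426.68 N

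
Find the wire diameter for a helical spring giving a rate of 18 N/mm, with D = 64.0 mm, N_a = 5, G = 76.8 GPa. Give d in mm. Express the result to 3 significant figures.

d = (8D³N_a·k / G)^(1/4) = (8·64.0³·5·18 / (76.8×10³))^0.25
  = (2457.6)^0.25 = 7.0409 mm

7.04 mm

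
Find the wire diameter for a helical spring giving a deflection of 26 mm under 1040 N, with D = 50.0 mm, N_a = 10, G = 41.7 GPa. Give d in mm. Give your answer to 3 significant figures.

Required rate k = F/δ = 1040/26 = 40 N/mm
d = (8D³N_a·k / G)^(1/4) = (8·50.0³·10·40 / (41.7×10³))^0.25
  = (9592.3)^0.25 = 9.8965 mm

9.90 mm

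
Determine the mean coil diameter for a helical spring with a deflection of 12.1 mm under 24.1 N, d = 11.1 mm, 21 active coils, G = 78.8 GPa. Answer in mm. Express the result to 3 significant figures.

Required rate k = F/δ = 24.1/12.1 = 1.9917 N/mm
D = (Gd⁴/(8N_a·k))^(1/3) = (78.8×10³·11.1⁴/(8·21·1.9917))^(1/3)
  = (3.57501e+06)^(1/3) = 152.9064 mm

153 mm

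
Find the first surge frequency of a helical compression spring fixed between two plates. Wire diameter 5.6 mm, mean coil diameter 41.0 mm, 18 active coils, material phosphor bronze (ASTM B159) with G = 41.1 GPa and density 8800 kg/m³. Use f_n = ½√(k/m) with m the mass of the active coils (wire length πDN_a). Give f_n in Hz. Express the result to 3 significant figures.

k = Gd⁴/(8D³N_a) = (41.1×10³)(5.6⁴)/(8·41.0³·18) = 4.0727 N/mm = 4072.7 N/m
Wire length L = πDN_a = π·41.0·18 = 2318.5 mm
m = ρ·(πd²/4)·L = 8800 × 24.63×10⁻⁶ m² × 2.3185 m = 0.50252 kg
f_n = ½√(k/m) = 0.5·√(4072.7/0.50252) = 0.5·√(8104.5) = 45.012 Hz

45.0 Hz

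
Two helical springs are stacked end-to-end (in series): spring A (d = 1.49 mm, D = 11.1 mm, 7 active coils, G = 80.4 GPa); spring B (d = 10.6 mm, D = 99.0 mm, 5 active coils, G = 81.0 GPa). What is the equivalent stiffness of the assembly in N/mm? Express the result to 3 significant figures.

k_A = Gd⁴/(8D³N_a) = (80.4×10³)(1.49⁴)/(8·11.1³·7) = 5.1742 N/mm
k_B = Gd⁴/(8D³N_a) = (81.0×10³)(10.6⁴)/(8·99.0³·5) = 26.348 N/mm
Series: 1/k_eq = 1/5.1742 + 1/26.348 = 0.23122; k_eq = 4.3249 N/mm

4.32 N/mm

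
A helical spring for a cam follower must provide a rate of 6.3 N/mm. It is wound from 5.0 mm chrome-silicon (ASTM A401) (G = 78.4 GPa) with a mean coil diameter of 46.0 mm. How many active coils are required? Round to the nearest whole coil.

N_a = Gd⁴/(8D³k) = (78.4×10³ × 5.0⁴)/(8 × 46.0³ × 6.3)
    = 4.9e+07 / 4.90573e+06 = 9.988 → 10 coils

10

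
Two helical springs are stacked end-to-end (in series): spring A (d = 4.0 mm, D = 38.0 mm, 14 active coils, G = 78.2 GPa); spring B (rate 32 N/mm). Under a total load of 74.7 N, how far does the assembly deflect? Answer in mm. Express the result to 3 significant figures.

k_A = Gd⁴/(8D³N_a) = (78.2×10³)(4.0⁴)/(8·38.0³·14) = 3.2575 N/mm
Series: 1/k_eq = 1/3.2575 + 1/32 = 0.33824; k_eq = 2.9565 N/mm
δ = F/k_eq = 74.7/2.9565 = 25.266 mm

25.3 mm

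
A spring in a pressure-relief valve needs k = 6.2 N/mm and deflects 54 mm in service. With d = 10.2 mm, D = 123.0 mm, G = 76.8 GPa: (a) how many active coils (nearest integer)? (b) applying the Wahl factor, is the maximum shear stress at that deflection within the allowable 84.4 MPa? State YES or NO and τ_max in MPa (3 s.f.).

N_a = Gd⁴/(8D³k) = (76.8×10³)(10.2⁴)/(8·123.0³·6.2) = 9.007 → N_a = 9
Actual rate k = Gd⁴/(8D³·9) = 6.2046 N/mm
Working load F = kδ = 6.2046·54 = 335.05 N
C = 123.0/10.2 = 12.0588; K_W = (4C−1)/(4C−4)+0.615/C = 1.1188
τ_max = K_W·8FD/(πd³) = 1.1188·98.89 = 110.64 MPa
τ_max > 84.4 MPa → exceeds allowable

(a) 9 coils; (b) NO, τ_max = 111 MPa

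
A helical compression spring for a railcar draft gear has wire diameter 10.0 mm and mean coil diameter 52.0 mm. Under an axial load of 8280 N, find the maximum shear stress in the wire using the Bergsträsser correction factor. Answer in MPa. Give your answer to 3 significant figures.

Spring index C = D/d = 52.0/10.0 = 5.2000
K_B = (4C+2)/(4C−3) = 22.800/17.800 = 1.2809
τ₀ = 8FD/(πd³) = 8·8280·52.0/(π·10.0³) = 3.44448e+06/3141.6 = 1096.4 MPa
τ_max = K·τ₀ = 1.2809 × 1096.4 = 1404.4 MPa

1400 MPa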